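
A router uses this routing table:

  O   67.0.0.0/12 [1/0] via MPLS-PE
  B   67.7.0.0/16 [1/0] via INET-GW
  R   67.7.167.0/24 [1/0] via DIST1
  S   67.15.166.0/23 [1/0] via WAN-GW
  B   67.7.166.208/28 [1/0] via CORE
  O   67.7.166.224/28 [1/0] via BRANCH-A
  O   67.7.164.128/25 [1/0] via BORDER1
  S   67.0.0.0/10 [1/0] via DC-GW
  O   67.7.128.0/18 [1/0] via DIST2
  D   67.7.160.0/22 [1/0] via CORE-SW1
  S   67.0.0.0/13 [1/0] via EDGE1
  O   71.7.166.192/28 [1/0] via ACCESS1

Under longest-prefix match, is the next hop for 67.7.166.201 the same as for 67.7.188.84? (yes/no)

yes

67.7.166.201: longest match 67.7.128.0/18 -> DIST2
67.7.188.84: longest match 67.7.128.0/18 -> DIST2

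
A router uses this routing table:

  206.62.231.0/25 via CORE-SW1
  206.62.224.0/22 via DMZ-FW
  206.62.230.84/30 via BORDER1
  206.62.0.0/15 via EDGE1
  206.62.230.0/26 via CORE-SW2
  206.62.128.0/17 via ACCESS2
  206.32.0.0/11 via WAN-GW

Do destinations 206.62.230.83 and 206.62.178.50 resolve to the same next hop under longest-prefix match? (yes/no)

yes

206.62.230.83: longest match 206.62.128.0/17 -> ACCESS2
206.62.178.50: longest match 206.62.128.0/17 -> ACCESS2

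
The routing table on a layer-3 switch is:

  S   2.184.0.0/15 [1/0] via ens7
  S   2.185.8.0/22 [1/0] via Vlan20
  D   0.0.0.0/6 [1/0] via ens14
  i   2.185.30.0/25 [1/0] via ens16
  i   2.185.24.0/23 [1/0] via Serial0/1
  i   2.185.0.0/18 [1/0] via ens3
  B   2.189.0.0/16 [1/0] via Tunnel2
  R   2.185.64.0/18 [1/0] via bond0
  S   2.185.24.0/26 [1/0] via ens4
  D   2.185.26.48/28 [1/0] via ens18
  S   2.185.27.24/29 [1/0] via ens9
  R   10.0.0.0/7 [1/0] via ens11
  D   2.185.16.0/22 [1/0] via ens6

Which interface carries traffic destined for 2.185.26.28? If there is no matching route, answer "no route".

ens3

Routes whose prefix contains 2.185.26.28:
  0.0.0.0/6 (0.0.0.0 - 3.255.255.255) -> ens14
  2.184.0.0/15 (2.184.0.0 - 2.185.255.255) -> ens7
  2.185.0.0/18 (2.185.0.0 - 2.185.63.255) -> ens3
More-specific entries that do NOT match:
  2.185.27.24/29 (2.185.27.24 - 2.185.27.31) does not contain 2.185.26.28
  2.185.26.48/28 (2.185.26.48 - 2.185.26.63) does not contain 2.185.26.28
  2.185.24.0/26 (2.185.24.0 - 2.185.24.63) does not contain 2.185.26.28
  2.185.30.0/25 (2.185.30.0 - 2.185.30.127) does not contain 2.185.26.28
  2.185.24.0/23 (2.185.24.0 - 2.185.25.255) does not contain 2.185.26.28
  2.185.8.0/22 (2.185.8.0 - 2.185.11.255) does not contain 2.185.26.28
  2.185.16.0/22 (2.185.16.0 - 2.185.19.255) does not contain 2.185.26.28
Longest matching prefix is /18 -> interface ens3.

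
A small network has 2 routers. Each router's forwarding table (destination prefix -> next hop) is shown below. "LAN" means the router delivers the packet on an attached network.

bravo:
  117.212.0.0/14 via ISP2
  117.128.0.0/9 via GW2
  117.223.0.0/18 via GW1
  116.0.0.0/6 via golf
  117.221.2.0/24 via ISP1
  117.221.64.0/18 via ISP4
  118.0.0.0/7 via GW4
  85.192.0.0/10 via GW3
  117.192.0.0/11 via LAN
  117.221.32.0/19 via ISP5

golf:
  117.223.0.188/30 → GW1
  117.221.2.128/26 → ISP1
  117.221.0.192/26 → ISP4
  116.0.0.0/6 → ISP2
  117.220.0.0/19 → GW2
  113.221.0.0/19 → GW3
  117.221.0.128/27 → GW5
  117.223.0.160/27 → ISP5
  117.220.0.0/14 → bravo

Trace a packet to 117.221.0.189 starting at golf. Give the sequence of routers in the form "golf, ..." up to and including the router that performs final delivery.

golf, bravo

At golf: longest match for 117.221.0.189 is 117.220.0.0/14 -> bravo
At bravo: longest match for 117.221.0.189 is 117.192.0.0/11 -> LAN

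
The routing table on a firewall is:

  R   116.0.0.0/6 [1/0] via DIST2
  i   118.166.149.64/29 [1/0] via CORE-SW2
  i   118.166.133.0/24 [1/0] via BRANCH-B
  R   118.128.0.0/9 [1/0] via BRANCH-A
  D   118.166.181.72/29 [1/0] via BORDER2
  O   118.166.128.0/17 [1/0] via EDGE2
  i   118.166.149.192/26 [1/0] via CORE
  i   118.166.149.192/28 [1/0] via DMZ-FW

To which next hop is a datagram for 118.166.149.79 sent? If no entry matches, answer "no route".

Routes whose prefix contains 118.166.149.79:
  116.0.0.0/6 (116.0.0.0 - 119.255.255.255) -> DIST2
  118.128.0.0/9 (118.128.0.0 - 118.255.255.255) -> BRANCH-A
  118.166.128.0/17 (118.166.128.0 - 118.166.255.255) -> EDGE2
More-specific entries that do NOT match:
  118.166.149.64/29 (118.166.149.64 - 118.166.149.71) does not contain 118.166.149.79
  118.166.181.72/29 (118.166.181.72 - 118.166.181.79) does not contain 118.166.149.79
  118.166.149.192/28 (118.166.149.192 - 118.166.149.207) does not contain 118.166.149.79
  118.166.149.192/26 (118.166.149.192 - 118.166.149.255) does not contain 118.166.149.79
  118.166.133.0/24 (118.166.133.0 - 118.166.133.255) does not contain 118.166.149.79
Longest matching prefix is /17 -> next hop EDGE2.

EDGE2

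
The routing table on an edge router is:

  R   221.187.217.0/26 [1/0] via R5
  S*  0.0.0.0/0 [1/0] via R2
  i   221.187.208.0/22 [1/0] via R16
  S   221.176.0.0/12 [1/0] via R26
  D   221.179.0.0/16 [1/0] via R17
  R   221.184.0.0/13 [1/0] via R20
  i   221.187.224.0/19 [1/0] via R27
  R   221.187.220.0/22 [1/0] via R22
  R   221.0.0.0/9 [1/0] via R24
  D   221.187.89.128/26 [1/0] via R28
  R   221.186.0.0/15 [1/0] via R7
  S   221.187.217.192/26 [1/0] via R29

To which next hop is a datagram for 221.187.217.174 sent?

Routes whose prefix contains 221.187.217.174:
  0.0.0.0/0 (default, matches everything) -> R2
  221.176.0.0/12 (221.176.0.0 - 221.191.255.255) -> R26
  221.184.0.0/13 (221.184.0.0 - 221.191.255.255) -> R20
  221.186.0.0/15 (221.186.0.0 - 221.187.255.255) -> R7
More-specific entries that do NOT match:
  221.187.217.0/26 (221.187.217.0 - 221.187.217.63) does not contain 221.187.217.174
  221.187.89.128/26 (221.187.89.128 - 221.187.89.191) does not contain 221.187.217.174
  221.187.217.192/26 (221.187.217.192 - 221.187.217.255) does not contain 221.187.217.174
  221.187.208.0/22 (221.187.208.0 - 221.187.211.255) does not contain 221.187.217.174
  221.187.220.0/22 (221.187.220.0 - 221.187.223.255) does not contain 221.187.217.174
  221.187.224.0/19 (221.187.224.0 - 221.187.255.255) does not contain 221.187.217.174
  221.179.0.0/16 (221.179.0.0 - 221.179.255.255) does not contain 221.187.217.174
Longest matching prefix is /15 -> next hop R7.

R7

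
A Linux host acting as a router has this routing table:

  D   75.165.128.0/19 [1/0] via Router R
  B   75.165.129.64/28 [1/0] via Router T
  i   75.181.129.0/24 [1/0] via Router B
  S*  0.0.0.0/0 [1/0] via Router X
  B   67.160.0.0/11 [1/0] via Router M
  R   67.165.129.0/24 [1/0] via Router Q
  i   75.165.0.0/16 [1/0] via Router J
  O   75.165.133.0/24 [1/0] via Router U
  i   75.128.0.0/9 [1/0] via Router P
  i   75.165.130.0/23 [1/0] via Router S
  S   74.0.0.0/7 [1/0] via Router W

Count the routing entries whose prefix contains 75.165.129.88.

5

Prefixes containing 75.165.129.88:
  0.0.0.0/0 (default, matches everything)
  74.0.0.0/7 (74.0.0.0 - 75.255.255.255)
  75.128.0.0/9 (75.128.0.0 - 75.255.255.255)
  75.165.0.0/16 (75.165.0.0 - 75.165.255.255)
  75.165.128.0/19 (75.165.128.0 - 75.165.159.255)
Total matching entries: 5.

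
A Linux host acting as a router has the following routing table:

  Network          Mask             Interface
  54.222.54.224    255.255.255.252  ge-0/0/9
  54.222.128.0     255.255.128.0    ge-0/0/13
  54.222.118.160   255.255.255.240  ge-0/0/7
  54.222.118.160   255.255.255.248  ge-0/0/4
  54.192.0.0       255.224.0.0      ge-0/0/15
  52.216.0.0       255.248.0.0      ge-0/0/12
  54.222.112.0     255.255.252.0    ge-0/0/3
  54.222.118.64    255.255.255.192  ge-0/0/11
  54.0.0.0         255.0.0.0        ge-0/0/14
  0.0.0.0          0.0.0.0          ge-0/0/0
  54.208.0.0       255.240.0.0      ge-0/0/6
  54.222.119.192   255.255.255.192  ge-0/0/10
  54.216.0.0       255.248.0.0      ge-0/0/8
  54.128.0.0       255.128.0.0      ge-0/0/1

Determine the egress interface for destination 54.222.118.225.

ge-0/0/8

Routes whose prefix contains 54.222.118.225:
  0.0.0.0/0 (default, matches everything) -> ge-0/0/0
  54.0.0.0/8 (54.0.0.0 - 54.255.255.255) -> ge-0/0/14
  54.128.0.0/9 (54.128.0.0 - 54.255.255.255) -> ge-0/0/1
  54.192.0.0/11 (54.192.0.0 - 54.223.255.255) -> ge-0/0/15
  54.208.0.0/12 (54.208.0.0 - 54.223.255.255) -> ge-0/0/6
  54.216.0.0/13 (54.216.0.0 - 54.223.255.255) -> ge-0/0/8
More-specific entries that do NOT match:
  54.222.54.224/30 (54.222.54.224 - 54.222.54.227) does not contain 54.222.118.225
  54.222.118.160/29 (54.222.118.160 - 54.222.118.167) does not contain 54.222.118.225
  54.222.118.160/28 (54.222.118.160 - 54.222.118.175) does not contain 54.222.118.225
  54.222.118.64/26 (54.222.118.64 - 54.222.118.127) does not contain 54.222.118.225
  54.222.119.192/26 (54.222.119.192 - 54.222.119.255) does not contain 54.222.118.225
  54.222.112.0/22 (54.222.112.0 - 54.222.115.255) does not contain 54.222.118.225
  54.222.128.0/17 (54.222.128.0 - 54.222.255.255) does not contain 54.222.118.225
Longest matching prefix is /13 -> interface ge-0/0/8.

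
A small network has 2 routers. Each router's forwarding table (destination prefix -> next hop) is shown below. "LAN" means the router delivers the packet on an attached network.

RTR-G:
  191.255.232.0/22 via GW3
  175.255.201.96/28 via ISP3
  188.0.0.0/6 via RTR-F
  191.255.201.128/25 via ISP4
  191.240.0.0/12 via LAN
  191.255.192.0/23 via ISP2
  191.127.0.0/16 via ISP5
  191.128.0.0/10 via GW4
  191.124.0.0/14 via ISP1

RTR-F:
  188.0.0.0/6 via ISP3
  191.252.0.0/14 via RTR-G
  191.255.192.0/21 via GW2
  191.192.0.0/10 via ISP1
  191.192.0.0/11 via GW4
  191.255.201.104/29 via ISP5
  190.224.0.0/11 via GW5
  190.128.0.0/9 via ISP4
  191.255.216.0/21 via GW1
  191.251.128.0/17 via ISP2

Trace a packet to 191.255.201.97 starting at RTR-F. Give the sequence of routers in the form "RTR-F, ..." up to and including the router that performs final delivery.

RTR-F, RTR-G

At RTR-F: longest match for 191.255.201.97 is 191.252.0.0/14 -> RTR-G
At RTR-G: longest match for 191.255.201.97 is 191.240.0.0/12 -> LAN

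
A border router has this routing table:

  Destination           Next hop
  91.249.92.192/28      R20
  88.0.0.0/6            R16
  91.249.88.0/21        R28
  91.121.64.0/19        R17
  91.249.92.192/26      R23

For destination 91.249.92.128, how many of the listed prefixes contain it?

2

Prefixes containing 91.249.92.128:
  88.0.0.0/6 (88.0.0.0 - 91.255.255.255)
  91.249.88.0/21 (91.249.88.0 - 91.249.95.255)
Total matching entries: 2.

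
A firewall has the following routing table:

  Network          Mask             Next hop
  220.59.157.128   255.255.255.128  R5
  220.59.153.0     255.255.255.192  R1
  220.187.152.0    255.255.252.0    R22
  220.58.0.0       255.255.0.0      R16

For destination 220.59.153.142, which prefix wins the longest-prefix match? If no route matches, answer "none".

220.59.153.142 is outside every listed prefix and there is no default route.

none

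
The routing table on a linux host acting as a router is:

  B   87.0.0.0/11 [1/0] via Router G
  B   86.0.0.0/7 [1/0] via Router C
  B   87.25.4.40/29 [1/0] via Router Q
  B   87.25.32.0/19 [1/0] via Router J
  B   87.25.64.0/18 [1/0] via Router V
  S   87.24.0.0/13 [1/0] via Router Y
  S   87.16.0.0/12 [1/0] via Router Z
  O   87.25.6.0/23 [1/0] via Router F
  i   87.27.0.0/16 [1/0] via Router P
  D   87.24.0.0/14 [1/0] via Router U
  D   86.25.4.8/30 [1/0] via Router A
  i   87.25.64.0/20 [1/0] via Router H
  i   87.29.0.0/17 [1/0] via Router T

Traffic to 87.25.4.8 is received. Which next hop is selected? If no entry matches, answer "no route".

Routes whose prefix contains 87.25.4.8:
  86.0.0.0/7 (86.0.0.0 - 87.255.255.255) -> Router C
  87.0.0.0/11 (87.0.0.0 - 87.31.255.255) -> Router G
  87.16.0.0/12 (87.16.0.0 - 87.31.255.255) -> Router Z
  87.24.0.0/13 (87.24.0.0 - 87.31.255.255) -> Router Y
  87.24.0.0/14 (87.24.0.0 - 87.27.255.255) -> Router U
More-specific entries that do NOT match:
  86.25.4.8/30 (86.25.4.8 - 86.25.4.11) does not contain 87.25.4.8
  87.25.4.40/29 (87.25.4.40 - 87.25.4.47) does not contain 87.25.4.8
  87.25.6.0/23 (87.25.6.0 - 87.25.7.255) does not contain 87.25.4.8
  87.25.64.0/20 (87.25.64.0 - 87.25.79.255) does not contain 87.25.4.8
  87.25.32.0/19 (87.25.32.0 - 87.25.63.255) does not contain 87.25.4.8
  87.25.64.0/18 (87.25.64.0 - 87.25.127.255) does not contain 87.25.4.8
  87.29.0.0/17 (87.29.0.0 - 87.29.127.255) does not contain 87.25.4.8
  87.27.0.0/16 (87.27.0.0 - 87.27.255.255) does not contain 87.25.4.8
Longest matching prefix is /14 -> next hop Router U.

Router U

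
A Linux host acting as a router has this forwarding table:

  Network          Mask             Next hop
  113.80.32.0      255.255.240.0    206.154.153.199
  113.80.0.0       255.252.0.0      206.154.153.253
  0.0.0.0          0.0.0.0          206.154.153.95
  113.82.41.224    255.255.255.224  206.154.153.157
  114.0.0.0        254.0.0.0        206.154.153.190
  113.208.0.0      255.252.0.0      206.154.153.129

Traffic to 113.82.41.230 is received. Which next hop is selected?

206.154.153.157

Routes whose prefix contains 113.82.41.230:
  0.0.0.0/0 (default, matches everything) -> 206.154.153.95
  113.80.0.0/14 (113.80.0.0 - 113.83.255.255) -> 206.154.153.253
  113.82.41.224/27 (113.82.41.224 - 113.82.41.255) -> 206.154.153.157
Longest matching prefix is /27 -> next hop 206.154.153.157.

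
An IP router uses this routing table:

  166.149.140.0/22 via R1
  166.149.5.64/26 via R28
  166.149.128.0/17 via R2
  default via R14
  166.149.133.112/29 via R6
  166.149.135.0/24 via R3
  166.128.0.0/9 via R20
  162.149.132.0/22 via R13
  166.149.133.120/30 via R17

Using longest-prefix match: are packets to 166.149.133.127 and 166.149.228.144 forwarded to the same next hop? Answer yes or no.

yes

166.149.133.127: longest match 166.149.128.0/17 -> R2
166.149.228.144: longest match 166.149.128.0/17 -> R2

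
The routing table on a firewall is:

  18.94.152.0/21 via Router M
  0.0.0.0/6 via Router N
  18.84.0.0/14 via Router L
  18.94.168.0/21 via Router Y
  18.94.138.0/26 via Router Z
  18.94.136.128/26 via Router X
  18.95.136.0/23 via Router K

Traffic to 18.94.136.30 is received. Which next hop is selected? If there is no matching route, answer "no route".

No entry's prefix contains 18.94.136.30; there is no default route.

no route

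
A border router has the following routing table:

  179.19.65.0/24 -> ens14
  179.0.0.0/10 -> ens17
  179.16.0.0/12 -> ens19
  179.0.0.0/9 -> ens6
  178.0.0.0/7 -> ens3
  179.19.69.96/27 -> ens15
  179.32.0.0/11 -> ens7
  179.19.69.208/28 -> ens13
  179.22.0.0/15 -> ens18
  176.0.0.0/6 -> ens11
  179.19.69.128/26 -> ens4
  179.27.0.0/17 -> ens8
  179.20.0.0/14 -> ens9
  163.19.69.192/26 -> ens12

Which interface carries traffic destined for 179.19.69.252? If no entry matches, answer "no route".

Routes whose prefix contains 179.19.69.252:
  176.0.0.0/6 (176.0.0.0 - 179.255.255.255) -> ens11
  178.0.0.0/7 (178.0.0.0 - 179.255.255.255) -> ens3
  179.0.0.0/9 (179.0.0.0 - 179.127.255.255) -> ens6
  179.0.0.0/10 (179.0.0.0 - 179.63.255.255) -> ens17
  179.16.0.0/12 (179.16.0.0 - 179.31.255.255) -> ens19
More-specific entries that do NOT match:
  179.19.69.208/28 (179.19.69.208 - 179.19.69.223) does not contain 179.19.69.252
  179.19.69.96/27 (179.19.69.96 - 179.19.69.127) does not contain 179.19.69.252
  179.19.69.128/26 (179.19.69.128 - 179.19.69.191) does not contain 179.19.69.252
  163.19.69.192/26 (163.19.69.192 - 163.19.69.255) does not contain 179.19.69.252
  179.19.65.0/24 (179.19.65.0 - 179.19.65.255) does not contain 179.19.69.252
  179.27.0.0/17 (179.27.0.0 - 179.27.127.255) does not contain 179.19.69.252
  179.22.0.0/15 (179.22.0.0 - 179.23.255.255) does not contain 179.19.69.252
  179.20.0.0/14 (179.20.0.0 - 179.23.255.255) does not contain 179.19.69.252
Longest matching prefix is /12 -> interface ens19.

ens19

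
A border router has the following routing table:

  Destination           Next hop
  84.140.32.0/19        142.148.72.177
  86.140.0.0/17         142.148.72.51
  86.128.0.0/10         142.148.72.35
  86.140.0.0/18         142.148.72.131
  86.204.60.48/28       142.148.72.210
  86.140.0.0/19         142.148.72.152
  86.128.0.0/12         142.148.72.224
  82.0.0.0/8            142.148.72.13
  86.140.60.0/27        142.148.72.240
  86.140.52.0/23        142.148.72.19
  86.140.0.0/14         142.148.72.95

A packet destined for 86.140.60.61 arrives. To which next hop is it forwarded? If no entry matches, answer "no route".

142.148.72.131

Routes whose prefix contains 86.140.60.61:
  86.128.0.0/10 (86.128.0.0 - 86.191.255.255) -> 142.148.72.35
  86.128.0.0/12 (86.128.0.0 - 86.143.255.255) -> 142.148.72.224
  86.140.0.0/14 (86.140.0.0 - 86.143.255.255) -> 142.148.72.95
  86.140.0.0/17 (86.140.0.0 - 86.140.127.255) -> 142.148.72.51
  86.140.0.0/18 (86.140.0.0 - 86.140.63.255) -> 142.148.72.131
More-specific entries that do NOT match:
  86.204.60.48/28 (86.204.60.48 - 86.204.60.63) does not contain 86.140.60.61
  86.140.60.0/27 (86.140.60.0 - 86.140.60.31) does not contain 86.140.60.61
  86.140.52.0/23 (86.140.52.0 - 86.140.53.255) does not contain 86.140.60.61
  84.140.32.0/19 (84.140.32.0 - 84.140.63.255) does not contain 86.140.60.61
  86.140.0.0/19 (86.140.0.0 - 86.140.31.255) does not contain 86.140.60.61
Longest matching prefix is /18 -> next hop 142.148.72.131.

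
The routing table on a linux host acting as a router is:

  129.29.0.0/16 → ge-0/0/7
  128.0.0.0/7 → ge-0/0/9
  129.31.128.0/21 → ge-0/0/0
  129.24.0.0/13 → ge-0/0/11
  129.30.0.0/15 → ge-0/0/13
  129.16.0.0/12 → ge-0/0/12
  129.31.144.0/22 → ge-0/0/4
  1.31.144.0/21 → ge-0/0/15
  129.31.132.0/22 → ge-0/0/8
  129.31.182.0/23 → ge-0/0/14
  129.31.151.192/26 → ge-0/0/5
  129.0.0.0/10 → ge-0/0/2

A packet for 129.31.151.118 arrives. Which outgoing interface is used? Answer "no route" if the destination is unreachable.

ge-0/0/13

Routes whose prefix contains 129.31.151.118:
  128.0.0.0/7 (128.0.0.0 - 129.255.255.255) -> ge-0/0/9
  129.0.0.0/10 (129.0.0.0 - 129.63.255.255) -> ge-0/0/2
  129.16.0.0/12 (129.16.0.0 - 129.31.255.255) -> ge-0/0/12
  129.24.0.0/13 (129.24.0.0 - 129.31.255.255) -> ge-0/0/11
  129.30.0.0/15 (129.30.0.0 - 129.31.255.255) -> ge-0/0/13
More-specific entries that do NOT match:
  129.31.151.192/26 (129.31.151.192 - 129.31.151.255) does not contain 129.31.151.118
  129.31.182.0/23 (129.31.182.0 - 129.31.183.255) does not contain 129.31.151.118
  129.31.144.0/22 (129.31.144.0 - 129.31.147.255) does not contain 129.31.151.118
  129.31.132.0/22 (129.31.132.0 - 129.31.135.255) does not contain 129.31.151.118
  129.31.128.0/21 (129.31.128.0 - 129.31.135.255) does not contain 129.31.151.118
  1.31.144.0/21 (1.31.144.0 - 1.31.151.255) does not contain 129.31.151.118
  129.29.0.0/16 (129.29.0.0 - 129.29.255.255) does not contain 129.31.151.118
Longest matching prefix is /15 -> interface ge-0/0/13.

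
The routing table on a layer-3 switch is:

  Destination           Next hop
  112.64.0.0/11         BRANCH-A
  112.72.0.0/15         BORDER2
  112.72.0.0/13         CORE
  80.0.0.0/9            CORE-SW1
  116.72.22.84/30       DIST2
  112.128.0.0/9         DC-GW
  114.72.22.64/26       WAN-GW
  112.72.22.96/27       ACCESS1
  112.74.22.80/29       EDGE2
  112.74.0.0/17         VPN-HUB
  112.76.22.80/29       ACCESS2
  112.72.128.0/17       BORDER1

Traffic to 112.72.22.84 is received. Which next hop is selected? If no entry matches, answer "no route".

BORDER2

Routes whose prefix contains 112.72.22.84:
  112.64.0.0/11 (112.64.0.0 - 112.95.255.255) -> BRANCH-A
  112.72.0.0/13 (112.72.0.0 - 112.79.255.255) -> CORE
  112.72.0.0/15 (112.72.0.0 - 112.73.255.255) -> BORDER2
More-specific entries that do NOT match:
  116.72.22.84/30 (116.72.22.84 - 116.72.22.87) does not contain 112.72.22.84
  112.74.22.80/29 (112.74.22.80 - 112.74.22.87) does not contain 112.72.22.84
  112.76.22.80/29 (112.76.22.80 - 112.76.22.87) does not contain 112.72.22.84
  112.72.22.96/27 (112.72.22.96 - 112.72.22.127) does not contain 112.72.22.84
  114.72.22.64/26 (114.72.22.64 - 114.72.22.127) does not contain 112.72.22.84
  112.74.0.0/17 (112.74.0.0 - 112.74.127.255) does not contain 112.72.22.84
  112.72.128.0/17 (112.72.128.0 - 112.72.255.255) does not contain 112.72.22.84
Longest matching prefix is /15 -> next hop BORDER2.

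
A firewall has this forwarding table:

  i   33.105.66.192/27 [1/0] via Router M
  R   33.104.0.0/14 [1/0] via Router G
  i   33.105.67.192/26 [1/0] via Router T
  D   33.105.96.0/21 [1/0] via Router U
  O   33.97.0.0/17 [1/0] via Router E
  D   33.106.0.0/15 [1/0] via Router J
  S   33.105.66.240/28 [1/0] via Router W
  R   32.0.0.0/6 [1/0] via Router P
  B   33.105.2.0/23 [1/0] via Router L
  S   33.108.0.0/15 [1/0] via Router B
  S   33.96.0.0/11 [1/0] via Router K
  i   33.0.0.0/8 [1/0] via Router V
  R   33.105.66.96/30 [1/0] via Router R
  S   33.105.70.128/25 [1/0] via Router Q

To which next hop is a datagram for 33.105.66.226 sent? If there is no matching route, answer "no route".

Router G

Routes whose prefix contains 33.105.66.226:
  32.0.0.0/6 (32.0.0.0 - 35.255.255.255) -> Router P
  33.0.0.0/8 (33.0.0.0 - 33.255.255.255) -> Router V
  33.96.0.0/11 (33.96.0.0 - 33.127.255.255) -> Router K
  33.104.0.0/14 (33.104.0.0 - 33.107.255.255) -> Router G
More-specific entries that do NOT match:
  33.105.66.96/30 (33.105.66.96 - 33.105.66.99) does not contain 33.105.66.226
  33.105.66.240/28 (33.105.66.240 - 33.105.66.255) does not contain 33.105.66.226
  33.105.66.192/27 (33.105.66.192 - 33.105.66.223) does not contain 33.105.66.226
  33.105.67.192/26 (33.105.67.192 - 33.105.67.255) does not contain 33.105.66.226
  33.105.70.128/25 (33.105.70.128 - 33.105.70.255) does not contain 33.105.66.226
  33.105.2.0/23 (33.105.2.0 - 33.105.3.255) does not contain 33.105.66.226
  33.105.96.0/21 (33.105.96.0 - 33.105.103.255) does not contain 33.105.66.226
  33.97.0.0/17 (33.97.0.0 - 33.97.127.255) does not contain 33.105.66.226
  33.106.0.0/15 (33.106.0.0 - 33.107.255.255) does not contain 33.105.66.226
  33.108.0.0/15 (33.108.0.0 - 33.109.255.255) does not contain 33.105.66.226
Longest matching prefix is /14 -> next hop Router G.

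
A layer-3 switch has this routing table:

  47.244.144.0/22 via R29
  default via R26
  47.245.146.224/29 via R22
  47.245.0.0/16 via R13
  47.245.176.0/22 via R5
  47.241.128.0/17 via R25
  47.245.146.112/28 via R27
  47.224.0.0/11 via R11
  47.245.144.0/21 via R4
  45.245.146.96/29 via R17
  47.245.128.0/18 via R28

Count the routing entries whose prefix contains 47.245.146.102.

Prefixes containing 47.245.146.102:
  0.0.0.0/0 (default, matches everything)
  47.224.0.0/11 (47.224.0.0 - 47.255.255.255)
  47.245.0.0/16 (47.245.0.0 - 47.245.255.255)
  47.245.128.0/18 (47.245.128.0 - 47.245.191.255)
  47.245.144.0/21 (47.245.144.0 - 47.245.151.255)
Total matching entries: 5.

5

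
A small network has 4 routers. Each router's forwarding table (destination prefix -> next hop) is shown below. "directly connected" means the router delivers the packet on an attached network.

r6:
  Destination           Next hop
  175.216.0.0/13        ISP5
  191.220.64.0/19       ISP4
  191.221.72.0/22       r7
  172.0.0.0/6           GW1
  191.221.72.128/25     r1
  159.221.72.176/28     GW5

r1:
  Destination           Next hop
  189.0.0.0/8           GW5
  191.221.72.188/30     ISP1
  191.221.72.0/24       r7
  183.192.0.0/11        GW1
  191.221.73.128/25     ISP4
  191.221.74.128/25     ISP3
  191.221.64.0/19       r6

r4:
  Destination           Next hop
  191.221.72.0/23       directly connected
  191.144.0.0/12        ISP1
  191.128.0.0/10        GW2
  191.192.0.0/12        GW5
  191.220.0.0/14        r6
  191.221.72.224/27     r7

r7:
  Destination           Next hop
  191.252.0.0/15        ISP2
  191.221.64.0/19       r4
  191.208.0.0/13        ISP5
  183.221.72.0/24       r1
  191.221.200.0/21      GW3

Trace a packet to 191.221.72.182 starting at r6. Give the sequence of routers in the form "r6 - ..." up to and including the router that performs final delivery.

At r6: longest match for 191.221.72.182 is 191.221.72.128/25 -> r1
At r1: longest match for 191.221.72.182 is 191.221.72.0/24 -> r7
At r7: longest match for 191.221.72.182 is 191.221.64.0/19 -> r4
At r4: longest match for 191.221.72.182 is 191.221.72.0/23 -> directly connected

r6 - r1 - r7 - r4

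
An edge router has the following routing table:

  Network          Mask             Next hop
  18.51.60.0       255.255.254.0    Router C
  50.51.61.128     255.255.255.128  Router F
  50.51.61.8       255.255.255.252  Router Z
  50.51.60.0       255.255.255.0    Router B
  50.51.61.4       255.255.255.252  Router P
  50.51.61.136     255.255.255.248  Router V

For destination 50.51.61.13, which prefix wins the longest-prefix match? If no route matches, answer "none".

50.51.61.13 is outside every listed prefix and there is no default route.

none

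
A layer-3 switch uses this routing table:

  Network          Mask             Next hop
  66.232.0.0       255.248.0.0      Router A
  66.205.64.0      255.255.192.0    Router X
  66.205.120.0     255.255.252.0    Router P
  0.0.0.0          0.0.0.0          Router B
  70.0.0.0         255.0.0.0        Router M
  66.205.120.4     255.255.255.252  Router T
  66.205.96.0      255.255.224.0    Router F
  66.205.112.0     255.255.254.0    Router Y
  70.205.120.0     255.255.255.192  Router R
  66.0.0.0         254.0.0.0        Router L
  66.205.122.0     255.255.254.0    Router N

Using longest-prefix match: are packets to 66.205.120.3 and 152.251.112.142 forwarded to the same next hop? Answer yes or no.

66.205.120.3: longest match 66.205.120.0/22 -> Router P
152.251.112.142: longest match 0.0.0.0/0 -> Router B

no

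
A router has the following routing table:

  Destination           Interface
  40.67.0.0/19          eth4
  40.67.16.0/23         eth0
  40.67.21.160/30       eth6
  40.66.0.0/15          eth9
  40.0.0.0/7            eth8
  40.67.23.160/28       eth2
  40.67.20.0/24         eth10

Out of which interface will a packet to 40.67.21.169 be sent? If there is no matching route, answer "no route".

eth4

Routes whose prefix contains 40.67.21.169:
  40.0.0.0/7 (40.0.0.0 - 41.255.255.255) -> eth8
  40.66.0.0/15 (40.66.0.0 - 40.67.255.255) -> eth9
  40.67.0.0/19 (40.67.0.0 - 40.67.31.255) -> eth4
More-specific entries that do NOT match:
  40.67.21.160/30 (40.67.21.160 - 40.67.21.163) does not contain 40.67.21.169
  40.67.23.160/28 (40.67.23.160 - 40.67.23.175) does not contain 40.67.21.169
  40.67.20.0/24 (40.67.20.0 - 40.67.20.255) does not contain 40.67.21.169
  40.67.16.0/23 (40.67.16.0 - 40.67.17.255) does not contain 40.67.21.169
Longest matching prefix is /19 -> interface eth4.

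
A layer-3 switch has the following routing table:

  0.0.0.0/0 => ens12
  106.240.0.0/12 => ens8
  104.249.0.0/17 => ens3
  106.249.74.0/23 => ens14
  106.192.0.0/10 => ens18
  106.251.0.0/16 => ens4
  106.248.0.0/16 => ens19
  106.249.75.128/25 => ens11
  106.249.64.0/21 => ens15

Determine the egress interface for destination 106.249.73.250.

ens8

Routes whose prefix contains 106.249.73.250:
  0.0.0.0/0 (default, matches everything) -> ens12
  106.192.0.0/10 (106.192.0.0 - 106.255.255.255) -> ens18
  106.240.0.0/12 (106.240.0.0 - 106.255.255.255) -> ens8
More-specific entries that do NOT match:
  106.249.75.128/25 (106.249.75.128 - 106.249.75.255) does not contain 106.249.73.250
  106.249.74.0/23 (106.249.74.0 - 106.249.75.255) does not contain 106.249.73.250
  106.249.64.0/21 (106.249.64.0 - 106.249.71.255) does not contain 106.249.73.250
  104.249.0.0/17 (104.249.0.0 - 104.249.127.255) does not contain 106.249.73.250
  106.251.0.0/16 (106.251.0.0 - 106.251.255.255) does not contain 106.249.73.250
  106.248.0.0/16 (106.248.0.0 - 106.248.255.255) does not contain 106.249.73.250
Longest matching prefix is /12 -> interface ens8.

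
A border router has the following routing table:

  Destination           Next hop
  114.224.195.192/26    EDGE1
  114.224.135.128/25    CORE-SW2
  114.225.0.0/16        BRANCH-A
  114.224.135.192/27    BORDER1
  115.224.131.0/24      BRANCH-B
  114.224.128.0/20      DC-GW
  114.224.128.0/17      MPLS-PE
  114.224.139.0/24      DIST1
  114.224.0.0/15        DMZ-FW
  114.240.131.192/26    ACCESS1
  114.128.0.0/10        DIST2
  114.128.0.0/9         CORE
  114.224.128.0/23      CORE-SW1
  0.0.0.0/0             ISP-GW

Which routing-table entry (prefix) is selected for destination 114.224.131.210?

114.224.128.0/20

Entries matching 114.224.131.210:
  0.0.0.0/0 (default, matches everything)
  114.128.0.0/9 (114.128.0.0 - 114.255.255.255)
  114.224.0.0/15 (114.224.0.0 - 114.225.255.255)
  114.224.128.0/17 (114.224.128.0 - 114.224.255.255)
  114.224.128.0/20 (114.224.128.0 - 114.224.143.255)
Most specific is 114.224.128.0/20.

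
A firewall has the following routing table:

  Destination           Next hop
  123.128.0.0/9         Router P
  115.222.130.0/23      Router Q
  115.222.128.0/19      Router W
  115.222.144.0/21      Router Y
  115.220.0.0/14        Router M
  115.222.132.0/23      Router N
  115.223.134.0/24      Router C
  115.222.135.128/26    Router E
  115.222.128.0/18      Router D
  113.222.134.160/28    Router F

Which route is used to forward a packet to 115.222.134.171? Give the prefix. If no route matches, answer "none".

Entries matching 115.222.134.171:
  115.220.0.0/14 (115.220.0.0 - 115.223.255.255)
  115.222.128.0/18 (115.222.128.0 - 115.222.191.255)
  115.222.128.0/19 (115.222.128.0 - 115.222.159.255)
Most specific is 115.222.128.0/19.

115.222.128.0/19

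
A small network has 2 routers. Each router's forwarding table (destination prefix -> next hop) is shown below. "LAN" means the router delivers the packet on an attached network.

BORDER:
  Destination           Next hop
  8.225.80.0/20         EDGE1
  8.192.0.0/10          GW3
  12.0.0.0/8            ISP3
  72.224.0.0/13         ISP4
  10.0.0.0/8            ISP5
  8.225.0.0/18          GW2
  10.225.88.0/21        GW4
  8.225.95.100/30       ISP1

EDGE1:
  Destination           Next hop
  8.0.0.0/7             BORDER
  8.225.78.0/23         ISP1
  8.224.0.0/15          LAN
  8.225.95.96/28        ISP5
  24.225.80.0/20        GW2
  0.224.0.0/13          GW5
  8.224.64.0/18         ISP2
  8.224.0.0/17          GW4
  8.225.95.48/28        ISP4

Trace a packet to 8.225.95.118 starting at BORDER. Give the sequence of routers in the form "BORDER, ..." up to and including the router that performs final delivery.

BORDER, EDGE1

At BORDER: longest match for 8.225.95.118 is 8.225.80.0/20 -> EDGE1
At EDGE1: longest match for 8.225.95.118 is 8.224.0.0/15 -> LAN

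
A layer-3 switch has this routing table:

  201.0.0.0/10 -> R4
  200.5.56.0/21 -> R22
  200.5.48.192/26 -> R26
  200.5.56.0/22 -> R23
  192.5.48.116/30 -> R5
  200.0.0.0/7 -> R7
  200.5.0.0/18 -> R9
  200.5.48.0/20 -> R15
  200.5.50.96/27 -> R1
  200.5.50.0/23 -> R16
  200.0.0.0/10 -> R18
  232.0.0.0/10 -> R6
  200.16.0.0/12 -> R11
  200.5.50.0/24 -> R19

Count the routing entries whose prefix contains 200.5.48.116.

4

Prefixes containing 200.5.48.116:
  200.0.0.0/7 (200.0.0.0 - 201.255.255.255)
  200.0.0.0/10 (200.0.0.0 - 200.63.255.255)
  200.5.0.0/18 (200.5.0.0 - 200.5.63.255)
  200.5.48.0/20 (200.5.48.0 - 200.5.63.255)
Total matching entries: 4.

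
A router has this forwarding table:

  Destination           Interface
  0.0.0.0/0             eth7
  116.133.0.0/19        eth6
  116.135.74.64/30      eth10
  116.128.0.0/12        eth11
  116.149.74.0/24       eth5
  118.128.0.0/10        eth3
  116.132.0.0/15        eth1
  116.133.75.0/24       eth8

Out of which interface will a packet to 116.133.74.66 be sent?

eth1

Routes whose prefix contains 116.133.74.66:
  0.0.0.0/0 (default, matches everything) -> eth7
  116.128.0.0/12 (116.128.0.0 - 116.143.255.255) -> eth11
  116.132.0.0/15 (116.132.0.0 - 116.133.255.255) -> eth1
More-specific entries that do NOT match:
  116.135.74.64/30 (116.135.74.64 - 116.135.74.67) does not contain 116.133.74.66
  116.149.74.0/24 (116.149.74.0 - 116.149.74.255) does not contain 116.133.74.66
  116.133.75.0/24 (116.133.75.0 - 116.133.75.255) does not contain 116.133.74.66
  116.133.0.0/19 (116.133.0.0 - 116.133.31.255) does not contain 116.133.74.66
Longest matching prefix is /15 -> interface eth1.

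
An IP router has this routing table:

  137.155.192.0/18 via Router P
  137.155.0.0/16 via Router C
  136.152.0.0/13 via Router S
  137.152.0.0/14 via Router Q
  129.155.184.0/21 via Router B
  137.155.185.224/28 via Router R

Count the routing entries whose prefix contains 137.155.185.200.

Prefixes containing 137.155.185.200:
  137.152.0.0/14 (137.152.0.0 - 137.155.255.255)
  137.155.0.0/16 (137.155.0.0 - 137.155.255.255)
Total matching entries: 2.

2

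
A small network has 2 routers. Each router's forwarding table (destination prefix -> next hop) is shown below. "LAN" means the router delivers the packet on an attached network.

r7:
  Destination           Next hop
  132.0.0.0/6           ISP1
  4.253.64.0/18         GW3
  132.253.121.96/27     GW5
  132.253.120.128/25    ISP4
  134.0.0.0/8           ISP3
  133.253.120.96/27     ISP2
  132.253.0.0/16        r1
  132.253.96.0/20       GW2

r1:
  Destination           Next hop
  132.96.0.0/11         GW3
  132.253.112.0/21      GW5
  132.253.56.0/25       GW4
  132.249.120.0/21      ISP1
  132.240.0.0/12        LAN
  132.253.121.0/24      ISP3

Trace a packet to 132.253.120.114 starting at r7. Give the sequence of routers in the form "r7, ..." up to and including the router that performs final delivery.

r7, r1

At r7: longest match for 132.253.120.114 is 132.253.0.0/16 -> r1
At r1: longest match for 132.253.120.114 is 132.240.0.0/12 -> LAN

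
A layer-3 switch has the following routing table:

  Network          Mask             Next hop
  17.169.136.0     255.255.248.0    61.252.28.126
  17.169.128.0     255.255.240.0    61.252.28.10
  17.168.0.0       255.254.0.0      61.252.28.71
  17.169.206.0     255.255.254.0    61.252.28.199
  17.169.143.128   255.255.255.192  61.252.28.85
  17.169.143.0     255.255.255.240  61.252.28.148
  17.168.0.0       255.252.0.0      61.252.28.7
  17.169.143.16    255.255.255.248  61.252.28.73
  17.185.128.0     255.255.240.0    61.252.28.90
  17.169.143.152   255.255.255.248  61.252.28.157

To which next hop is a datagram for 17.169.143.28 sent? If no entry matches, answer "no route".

61.252.28.126

Routes whose prefix contains 17.169.143.28:
  17.168.0.0/14 (17.168.0.0 - 17.171.255.255) -> 61.252.28.7
  17.168.0.0/15 (17.168.0.0 - 17.169.255.255) -> 61.252.28.71
  17.169.128.0/20 (17.169.128.0 - 17.169.143.255) -> 61.252.28.10
  17.169.136.0/21 (17.169.136.0 - 17.169.143.255) -> 61.252.28.126
More-specific entries that do NOT match:
  17.169.143.16/29 (17.169.143.16 - 17.169.143.23) does not contain 17.169.143.28
  17.169.143.152/29 (17.169.143.152 - 17.169.143.159) does not contain 17.169.143.28
  17.169.143.0/28 (17.169.143.0 - 17.169.143.15) does not contain 17.169.143.28
  17.169.143.128/26 (17.169.143.128 - 17.169.143.191) does not contain 17.169.143.28
  17.169.206.0/23 (17.169.206.0 - 17.169.207.255) does not contain 17.169.143.28
Longest matching prefix is /21 -> next hop 61.252.28.126.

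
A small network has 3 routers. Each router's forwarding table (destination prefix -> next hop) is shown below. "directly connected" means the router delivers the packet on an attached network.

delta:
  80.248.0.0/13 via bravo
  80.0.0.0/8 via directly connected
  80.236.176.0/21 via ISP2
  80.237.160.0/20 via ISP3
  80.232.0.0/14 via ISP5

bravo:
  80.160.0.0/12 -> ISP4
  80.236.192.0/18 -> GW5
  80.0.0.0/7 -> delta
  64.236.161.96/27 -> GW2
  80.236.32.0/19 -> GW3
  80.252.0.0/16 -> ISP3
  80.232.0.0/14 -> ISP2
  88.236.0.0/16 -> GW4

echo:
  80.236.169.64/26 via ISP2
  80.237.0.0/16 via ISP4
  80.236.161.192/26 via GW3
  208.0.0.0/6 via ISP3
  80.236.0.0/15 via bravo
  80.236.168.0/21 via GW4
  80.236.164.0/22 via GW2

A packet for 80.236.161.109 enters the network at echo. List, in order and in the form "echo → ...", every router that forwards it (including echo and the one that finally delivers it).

At echo: longest match for 80.236.161.109 is 80.236.0.0/15 -> bravo
At bravo: longest match for 80.236.161.109 is 80.0.0.0/7 -> delta
At delta: longest match for 80.236.161.109 is 80.0.0.0/8 -> directly connected

echo → bravo → delta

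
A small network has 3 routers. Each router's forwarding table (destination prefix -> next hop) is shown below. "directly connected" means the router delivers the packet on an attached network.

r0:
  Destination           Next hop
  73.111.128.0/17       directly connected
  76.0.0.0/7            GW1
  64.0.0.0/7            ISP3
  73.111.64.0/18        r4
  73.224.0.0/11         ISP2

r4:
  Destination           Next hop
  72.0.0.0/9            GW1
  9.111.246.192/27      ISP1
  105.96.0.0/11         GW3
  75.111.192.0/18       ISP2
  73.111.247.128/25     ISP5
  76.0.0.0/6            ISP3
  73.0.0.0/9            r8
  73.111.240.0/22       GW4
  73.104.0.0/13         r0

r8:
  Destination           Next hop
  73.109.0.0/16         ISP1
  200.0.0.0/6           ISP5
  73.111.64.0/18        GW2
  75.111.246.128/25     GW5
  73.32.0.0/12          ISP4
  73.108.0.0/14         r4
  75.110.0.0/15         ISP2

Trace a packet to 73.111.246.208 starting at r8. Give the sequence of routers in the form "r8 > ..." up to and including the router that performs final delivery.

At r8: longest match for 73.111.246.208 is 73.108.0.0/14 -> r4
At r4: longest match for 73.111.246.208 is 73.104.0.0/13 -> r0
At r0: longest match for 73.111.246.208 is 73.111.128.0/17 -> directly connected

r8 > r4 > r0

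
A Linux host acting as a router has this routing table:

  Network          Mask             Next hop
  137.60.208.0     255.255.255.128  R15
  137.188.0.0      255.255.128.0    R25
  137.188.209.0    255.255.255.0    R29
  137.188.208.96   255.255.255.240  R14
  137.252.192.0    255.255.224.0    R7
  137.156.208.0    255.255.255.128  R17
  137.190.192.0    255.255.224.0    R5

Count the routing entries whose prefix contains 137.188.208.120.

0

No listed prefix contains 137.188.208.120.
Total matching entries: 0.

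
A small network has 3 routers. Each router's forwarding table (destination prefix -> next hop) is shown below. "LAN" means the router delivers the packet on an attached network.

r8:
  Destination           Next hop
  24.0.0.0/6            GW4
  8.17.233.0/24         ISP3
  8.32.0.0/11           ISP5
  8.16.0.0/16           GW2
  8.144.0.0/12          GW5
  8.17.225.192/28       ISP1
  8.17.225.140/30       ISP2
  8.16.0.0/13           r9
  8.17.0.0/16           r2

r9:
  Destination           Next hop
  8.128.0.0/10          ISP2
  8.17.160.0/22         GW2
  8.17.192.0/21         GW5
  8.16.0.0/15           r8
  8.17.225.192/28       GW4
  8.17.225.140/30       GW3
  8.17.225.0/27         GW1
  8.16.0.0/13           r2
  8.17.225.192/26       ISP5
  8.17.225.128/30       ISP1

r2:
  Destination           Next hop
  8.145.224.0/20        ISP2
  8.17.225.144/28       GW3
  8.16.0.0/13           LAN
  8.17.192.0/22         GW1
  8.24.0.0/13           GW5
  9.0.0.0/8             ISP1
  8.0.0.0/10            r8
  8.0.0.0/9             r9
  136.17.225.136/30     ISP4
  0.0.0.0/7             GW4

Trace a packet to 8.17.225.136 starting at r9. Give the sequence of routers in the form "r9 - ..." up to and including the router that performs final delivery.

At r9: longest match for 8.17.225.136 is 8.16.0.0/15 -> r8
At r8: longest match for 8.17.225.136 is 8.17.0.0/16 -> r2
At r2: longest match for 8.17.225.136 is 8.16.0.0/13 -> LAN

r9 - r8 - r2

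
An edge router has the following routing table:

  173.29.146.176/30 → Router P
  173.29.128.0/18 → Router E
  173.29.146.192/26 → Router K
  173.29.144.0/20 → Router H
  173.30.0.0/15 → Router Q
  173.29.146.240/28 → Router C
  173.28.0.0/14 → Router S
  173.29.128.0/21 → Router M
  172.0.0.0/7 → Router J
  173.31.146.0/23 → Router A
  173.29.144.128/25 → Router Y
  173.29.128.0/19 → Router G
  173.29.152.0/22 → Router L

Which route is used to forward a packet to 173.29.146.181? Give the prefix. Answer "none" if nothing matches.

173.29.144.0/20

Entries matching 173.29.146.181:
  172.0.0.0/7 (172.0.0.0 - 173.255.255.255)
  173.28.0.0/14 (173.28.0.0 - 173.31.255.255)
  173.29.128.0/18 (173.29.128.0 - 173.29.191.255)
  173.29.128.0/19 (173.29.128.0 - 173.29.159.255)
  173.29.144.0/20 (173.29.144.0 - 173.29.159.255)
Most specific is 173.29.144.0/20.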